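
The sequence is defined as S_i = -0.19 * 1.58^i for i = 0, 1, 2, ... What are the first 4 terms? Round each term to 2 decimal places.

This is a geometric sequence.
i=0: S_0 = -0.19 * 1.58^0 = -0.19
i=1: S_1 = -0.19 * 1.58^1 ≈ -0.3
i=2: S_2 = -0.19 * 1.58^2 ≈ -0.47
i=3: S_3 = -0.19 * 1.58^3 ≈ -0.75
The first 4 terms are: [-0.19, -0.3, -0.47, -0.75]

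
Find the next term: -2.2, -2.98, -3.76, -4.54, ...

Differences: -2.98 - -2.2 = -0.78
This is an arithmetic sequence with common difference d = -0.78.
Next term = -4.54 + -0.78 = -5.32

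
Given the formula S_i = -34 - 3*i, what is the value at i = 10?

S_10 = -34 + -3*10 = -34 + -30 = -64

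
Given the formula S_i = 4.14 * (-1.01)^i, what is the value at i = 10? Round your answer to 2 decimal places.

S_10 = 4.14 * (-1.01)^10 ≈ 4.14 * 1.1046 ≈ 4.57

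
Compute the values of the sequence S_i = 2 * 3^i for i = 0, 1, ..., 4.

This is a geometric sequence.
i=0: S_0 = 2 * 3^0 = 2
i=1: S_1 = 2 * 3^1 = 6
i=2: S_2 = 2 * 3^2 = 18
i=3: S_3 = 2 * 3^3 = 54
i=4: S_4 = 2 * 3^4 = 162
The first 5 terms are: [2, 6, 18, 54, 162]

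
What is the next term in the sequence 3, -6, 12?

Ratios: -6 / 3 = -2.0
This is a geometric sequence with common ratio r = -2.
Next term = 12 * -2 = -24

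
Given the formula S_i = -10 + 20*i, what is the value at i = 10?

S_10 = -10 + 20*10 = -10 + 200 = 190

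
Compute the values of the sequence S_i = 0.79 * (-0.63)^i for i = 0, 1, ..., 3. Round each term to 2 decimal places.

This is a geometric sequence.
i=0: S_0 = 0.79 * (-0.63)^0 = 0.79
i=1: S_1 = 0.79 * (-0.63)^1 ≈ -0.5
i=2: S_2 = 0.79 * (-0.63)^2 ≈ 0.31
i=3: S_3 = 0.79 * (-0.63)^3 ≈ -0.2
The first 4 terms are: [0.79, -0.5, 0.31, -0.2]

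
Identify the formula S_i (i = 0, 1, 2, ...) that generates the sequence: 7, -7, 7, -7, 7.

Check ratios: -7 / 7 = -1.0
Common ratio r = -1.
First term a = 7.
Formula: S_i = 7 * (-1)^i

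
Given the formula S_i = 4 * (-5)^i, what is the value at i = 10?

S_10 = 4 * (-5)^10 = 4 * 9765625 = 39062500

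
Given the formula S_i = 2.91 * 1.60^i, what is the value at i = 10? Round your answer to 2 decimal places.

S_10 = 2.91 * 1.6^10 ≈ 2.91 * 109.9512 ≈ 319.96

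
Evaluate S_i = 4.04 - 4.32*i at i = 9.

S_9 = 4.04 + -4.32*9 = 4.04 + -38.88 = -34.84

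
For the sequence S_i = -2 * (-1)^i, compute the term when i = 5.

S_5 = -2 * (-1)^5 = -2 * -1 = 2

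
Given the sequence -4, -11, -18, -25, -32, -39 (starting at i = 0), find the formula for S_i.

Check differences: -11 - -4 = -7
-18 - -11 = -7
Common difference d = -7.
First term a = -4.
Formula: S_i = -4 - 7*i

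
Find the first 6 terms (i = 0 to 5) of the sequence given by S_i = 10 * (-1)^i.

This is a geometric sequence.
i=0: S_0 = 10 * (-1)^0 = 10
i=1: S_1 = 10 * (-1)^1 = -10
i=2: S_2 = 10 * (-1)^2 = 10
i=3: S_3 = 10 * (-1)^3 = -10
i=4: S_4 = 10 * (-1)^4 = 10
i=5: S_5 = 10 * (-1)^5 = -10
The first 6 terms are: [10, -10, 10, -10, 10, -10]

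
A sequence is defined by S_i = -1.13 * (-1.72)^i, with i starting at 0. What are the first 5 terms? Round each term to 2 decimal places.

This is a geometric sequence.
i=0: S_0 = -1.13 * (-1.72)^0 = -1.13
i=1: S_1 = -1.13 * (-1.72)^1 ≈ 1.94
i=2: S_2 = -1.13 * (-1.72)^2 ≈ -3.34
i=3: S_3 = -1.13 * (-1.72)^3 ≈ 5.75
i=4: S_4 = -1.13 * (-1.72)^4 ≈ -9.89
The first 5 terms are: [-1.13, 1.94, -3.34, 5.75, -9.89]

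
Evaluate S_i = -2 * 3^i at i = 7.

S_7 = -2 * 3^7 = -2 * 2187 = -4374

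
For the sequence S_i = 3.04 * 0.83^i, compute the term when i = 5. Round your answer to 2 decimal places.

S_5 = 3.04 * 0.83^5 ≈ 3.04 * 0.3939 ≈ 1.2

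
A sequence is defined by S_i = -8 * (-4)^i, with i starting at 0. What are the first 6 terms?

This is a geometric sequence.
i=0: S_0 = -8 * (-4)^0 = -8
i=1: S_1 = -8 * (-4)^1 = 32
i=2: S_2 = -8 * (-4)^2 = -128
i=3: S_3 = -8 * (-4)^3 = 512
i=4: S_4 = -8 * (-4)^4 = -2048
i=5: S_5 = -8 * (-4)^5 = 8192
The first 6 terms are: [-8, 32, -128, 512, -2048, 8192]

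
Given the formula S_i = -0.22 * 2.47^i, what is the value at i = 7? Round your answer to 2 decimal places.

S_7 = -0.22 * 2.47^7 ≈ -0.22 * 560.8913 ≈ -123.4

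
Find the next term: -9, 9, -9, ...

Ratios: 9 / -9 = -1.0
This is a geometric sequence with common ratio r = -1.
Next term = -9 * -1 = 9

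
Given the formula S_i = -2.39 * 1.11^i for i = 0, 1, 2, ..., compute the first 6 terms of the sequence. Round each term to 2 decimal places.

This is a geometric sequence.
i=0: S_0 = -2.39 * 1.11^0 = -2.39
i=1: S_1 = -2.39 * 1.11^1 ≈ -2.65
i=2: S_2 = -2.39 * 1.11^2 ≈ -2.94
i=3: S_3 = -2.39 * 1.11^3 ≈ -3.27
i=4: S_4 = -2.39 * 1.11^4 ≈ -3.63
i=5: S_5 = -2.39 * 1.11^5 ≈ -4.03
The first 6 terms are: [-2.39, -2.65, -2.94, -3.27, -3.63, -4.03]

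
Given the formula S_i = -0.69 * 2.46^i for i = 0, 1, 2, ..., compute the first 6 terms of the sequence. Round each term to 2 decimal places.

This is a geometric sequence.
i=0: S_0 = -0.69 * 2.46^0 = -0.69
i=1: S_1 = -0.69 * 2.46^1 ≈ -1.7
i=2: S_2 = -0.69 * 2.46^2 ≈ -4.18
i=3: S_3 = -0.69 * 2.46^3 ≈ -10.27
i=4: S_4 = -0.69 * 2.46^4 ≈ -25.27
i=5: S_5 = -0.69 * 2.46^5 ≈ -62.16
The first 6 terms are: [-0.69, -1.7, -4.18, -10.27, -25.27, -62.16]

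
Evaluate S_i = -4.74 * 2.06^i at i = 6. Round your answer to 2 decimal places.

S_6 = -4.74 * 2.06^6 ≈ -4.74 * 76.4193 ≈ -362.23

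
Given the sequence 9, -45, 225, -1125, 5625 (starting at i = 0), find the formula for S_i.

Check ratios: -45 / 9 = -5.0
Common ratio r = -5.
First term a = 9.
Formula: S_i = 9 * (-5)^i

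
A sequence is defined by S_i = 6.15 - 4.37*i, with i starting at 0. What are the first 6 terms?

This is an arithmetic sequence.
i=0: S_0 = 6.15 + -4.37*0 = 6.15
i=1: S_1 = 6.15 + -4.37*1 = 1.78
i=2: S_2 = 6.15 + -4.37*2 = -2.59
i=3: S_3 = 6.15 + -4.37*3 = -6.96
i=4: S_4 = 6.15 + -4.37*4 = -11.33
i=5: S_5 = 6.15 + -4.37*5 = -15.7
The first 6 terms are: [6.15, 1.78, -2.59, -6.96, -11.33, -15.7]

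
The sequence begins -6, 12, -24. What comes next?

Ratios: 12 / -6 = -2.0
This is a geometric sequence with common ratio r = -2.
Next term = -24 * -2 = 48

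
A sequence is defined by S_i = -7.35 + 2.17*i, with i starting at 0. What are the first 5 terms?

This is an arithmetic sequence.
i=0: S_0 = -7.35 + 2.17*0 = -7.35
i=1: S_1 = -7.35 + 2.17*1 = -5.18
i=2: S_2 = -7.35 + 2.17*2 = -3.01
i=3: S_3 = -7.35 + 2.17*3 = -0.84
i=4: S_4 = -7.35 + 2.17*4 = 1.33
The first 5 terms are: [-7.35, -5.18, -3.01, -0.84, 1.33]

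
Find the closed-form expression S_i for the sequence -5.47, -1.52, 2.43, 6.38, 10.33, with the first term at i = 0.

Check differences: -1.52 - -5.47 = 3.95
2.43 - -1.52 = 3.95
Common difference d = 3.95.
First term a = -5.47.
Formula: S_i = -5.47 + 3.95*i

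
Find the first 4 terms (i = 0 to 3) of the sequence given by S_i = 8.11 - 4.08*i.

This is an arithmetic sequence.
i=0: S_0 = 8.11 + -4.08*0 = 8.11
i=1: S_1 = 8.11 + -4.08*1 = 4.03
i=2: S_2 = 8.11 + -4.08*2 = -0.05
i=3: S_3 = 8.11 + -4.08*3 = -4.13
The first 4 terms are: [8.11, 4.03, -0.05, -4.13]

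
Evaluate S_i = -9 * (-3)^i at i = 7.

S_7 = -9 * (-3)^7 = -9 * -2187 = 19683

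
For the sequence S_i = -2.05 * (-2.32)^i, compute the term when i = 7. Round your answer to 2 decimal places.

S_7 = -2.05 * (-2.32)^7 ≈ -2.05 * -361.7561 ≈ 741.6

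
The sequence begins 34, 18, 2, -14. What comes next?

Differences: 18 - 34 = -16
This is an arithmetic sequence with common difference d = -16.
Next term = -14 + -16 = -30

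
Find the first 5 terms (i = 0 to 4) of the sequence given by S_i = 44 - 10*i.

This is an arithmetic sequence.
i=0: S_0 = 44 + -10*0 = 44
i=1: S_1 = 44 + -10*1 = 34
i=2: S_2 = 44 + -10*2 = 24
i=3: S_3 = 44 + -10*3 = 14
i=4: S_4 = 44 + -10*4 = 4
The first 5 terms are: [44, 34, 24, 14, 4]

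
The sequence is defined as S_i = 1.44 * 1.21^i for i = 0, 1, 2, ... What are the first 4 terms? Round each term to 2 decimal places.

This is a geometric sequence.
i=0: S_0 = 1.44 * 1.21^0 = 1.44
i=1: S_1 = 1.44 * 1.21^1 ≈ 1.74
i=2: S_2 = 1.44 * 1.21^2 ≈ 2.11
i=3: S_3 = 1.44 * 1.21^3 ≈ 2.55
The first 4 terms are: [1.44, 1.74, 2.11, 2.55]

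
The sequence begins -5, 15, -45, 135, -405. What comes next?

Ratios: 15 / -5 = -3.0
This is a geometric sequence with common ratio r = -3.
Next term = -405 * -3 = 1215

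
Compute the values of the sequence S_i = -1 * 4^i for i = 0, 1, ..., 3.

This is a geometric sequence.
i=0: S_0 = -1 * 4^0 = -1
i=1: S_1 = -1 * 4^1 = -4
i=2: S_2 = -1 * 4^2 = -16
i=3: S_3 = -1 * 4^3 = -64
The first 4 terms are: [-1, -4, -16, -64]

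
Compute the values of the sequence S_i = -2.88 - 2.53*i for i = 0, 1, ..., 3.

This is an arithmetic sequence.
i=0: S_0 = -2.88 + -2.53*0 = -2.88
i=1: S_1 = -2.88 + -2.53*1 = -5.41
i=2: S_2 = -2.88 + -2.53*2 = -7.94
i=3: S_3 = -2.88 + -2.53*3 = -10.47
The first 4 terms are: [-2.88, -5.41, -7.94, -10.47]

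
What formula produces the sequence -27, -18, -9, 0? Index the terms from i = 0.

Check differences: -18 - -27 = 9
-9 - -18 = 9
Common difference d = 9.
First term a = -27.
Formula: S_i = -27 + 9*i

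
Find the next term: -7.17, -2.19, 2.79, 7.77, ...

Differences: -2.19 - -7.17 = 4.98
This is an arithmetic sequence with common difference d = 4.98.
Next term = 7.77 + 4.98 = 12.75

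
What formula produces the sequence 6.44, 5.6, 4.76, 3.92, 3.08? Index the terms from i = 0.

Check differences: 5.6 - 6.44 = -0.84
4.76 - 5.6 = -0.84
Common difference d = -0.84.
First term a = 6.44.
Formula: S_i = 6.44 - 0.84*i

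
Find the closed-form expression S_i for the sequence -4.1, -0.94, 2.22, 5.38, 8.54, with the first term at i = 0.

Check differences: -0.94 - -4.1 = 3.16
2.22 - -0.94 = 3.16
Common difference d = 3.16.
First term a = -4.1.
Formula: S_i = -4.10 + 3.16*i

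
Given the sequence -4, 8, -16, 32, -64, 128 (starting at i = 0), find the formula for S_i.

Check ratios: 8 / -4 = -2.0
Common ratio r = -2.
First term a = -4.
Formula: S_i = -4 * (-2)^i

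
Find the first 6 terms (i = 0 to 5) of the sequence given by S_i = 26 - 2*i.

This is an arithmetic sequence.
i=0: S_0 = 26 + -2*0 = 26
i=1: S_1 = 26 + -2*1 = 24
i=2: S_2 = 26 + -2*2 = 22
i=3: S_3 = 26 + -2*3 = 20
i=4: S_4 = 26 + -2*4 = 18
i=5: S_5 = 26 + -2*5 = 16
The first 6 terms are: [26, 24, 22, 20, 18, 16]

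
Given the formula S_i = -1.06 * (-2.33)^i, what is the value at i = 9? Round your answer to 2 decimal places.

S_9 = -1.06 * (-2.33)^9 ≈ -1.06 * -2023.9664 ≈ 2145.4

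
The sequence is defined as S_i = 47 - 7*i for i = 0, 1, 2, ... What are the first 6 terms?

This is an arithmetic sequence.
i=0: S_0 = 47 + -7*0 = 47
i=1: S_1 = 47 + -7*1 = 40
i=2: S_2 = 47 + -7*2 = 33
i=3: S_3 = 47 + -7*3 = 26
i=4: S_4 = 47 + -7*4 = 19
i=5: S_5 = 47 + -7*5 = 12
The first 6 terms are: [47, 40, 33, 26, 19, 12]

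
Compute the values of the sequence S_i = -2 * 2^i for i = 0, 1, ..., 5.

This is a geometric sequence.
i=0: S_0 = -2 * 2^0 = -2
i=1: S_1 = -2 * 2^1 = -4
i=2: S_2 = -2 * 2^2 = -8
i=3: S_3 = -2 * 2^3 = -16
i=4: S_4 = -2 * 2^4 = -32
i=5: S_5 = -2 * 2^5 = -64
The first 6 terms are: [-2, -4, -8, -16, -32, -64]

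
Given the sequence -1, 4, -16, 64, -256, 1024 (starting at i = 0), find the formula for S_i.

Check ratios: 4 / -1 = -4.0
Common ratio r = -4.
First term a = -1.
Formula: S_i = -1 * (-4)^i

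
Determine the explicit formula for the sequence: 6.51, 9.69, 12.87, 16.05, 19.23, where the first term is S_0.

Check differences: 9.69 - 6.51 = 3.18
12.87 - 9.69 = 3.18
Common difference d = 3.18.
First term a = 6.51.
Formula: S_i = 6.51 + 3.18*i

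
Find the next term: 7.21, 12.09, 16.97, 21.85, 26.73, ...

Differences: 12.09 - 7.21 = 4.88
This is an arithmetic sequence with common difference d = 4.88.
Next term = 26.73 + 4.88 = 31.61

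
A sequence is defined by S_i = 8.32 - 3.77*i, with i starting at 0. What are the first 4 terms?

This is an arithmetic sequence.
i=0: S_0 = 8.32 + -3.77*0 = 8.32
i=1: S_1 = 8.32 + -3.77*1 = 4.55
i=2: S_2 = 8.32 + -3.77*2 = 0.78
i=3: S_3 = 8.32 + -3.77*3 = -2.99
The first 4 terms are: [8.32, 4.55, 0.78, -2.99]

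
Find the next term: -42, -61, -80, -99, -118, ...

Differences: -61 - -42 = -19
This is an arithmetic sequence with common difference d = -19.
Next term = -118 + -19 = -137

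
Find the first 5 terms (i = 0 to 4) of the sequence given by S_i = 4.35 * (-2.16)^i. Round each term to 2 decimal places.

This is a geometric sequence.
i=0: S_0 = 4.35 * (-2.16)^0 = 4.35
i=1: S_1 = 4.35 * (-2.16)^1 ≈ -9.4
i=2: S_2 = 4.35 * (-2.16)^2 ≈ 20.3
i=3: S_3 = 4.35 * (-2.16)^3 ≈ -43.84
i=4: S_4 = 4.35 * (-2.16)^4 ≈ 94.69
The first 5 terms are: [4.35, -9.4, 20.3, -43.84, 94.69]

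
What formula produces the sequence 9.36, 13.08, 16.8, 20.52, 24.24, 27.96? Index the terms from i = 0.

Check differences: 13.08 - 9.36 = 3.72
16.8 - 13.08 = 3.72
Common difference d = 3.72.
First term a = 9.36.
Formula: S_i = 9.36 + 3.72*i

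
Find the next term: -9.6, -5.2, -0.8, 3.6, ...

Differences: -5.2 - -9.6 = 4.4
This is an arithmetic sequence with common difference d = 4.4.
Next term = 3.6 + 4.4 = 8.0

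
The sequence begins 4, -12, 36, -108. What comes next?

Ratios: -12 / 4 = -3.0
This is a geometric sequence with common ratio r = -3.
Next term = -108 * -3 = 324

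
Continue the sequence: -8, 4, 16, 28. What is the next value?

Differences: 4 - -8 = 12
This is an arithmetic sequence with common difference d = 12.
Next term = 28 + 12 = 40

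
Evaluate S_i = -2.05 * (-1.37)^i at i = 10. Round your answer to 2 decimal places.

S_10 = -2.05 * (-1.37)^10 ≈ -2.05 * 23.2919 ≈ -47.75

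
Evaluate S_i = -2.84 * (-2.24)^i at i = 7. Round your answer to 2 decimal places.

S_7 = -2.84 * (-2.24)^7 ≈ -2.84 * -282.9672 ≈ 803.63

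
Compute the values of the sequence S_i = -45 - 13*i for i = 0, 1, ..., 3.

This is an arithmetic sequence.
i=0: S_0 = -45 + -13*0 = -45
i=1: S_1 = -45 + -13*1 = -58
i=2: S_2 = -45 + -13*2 = -71
i=3: S_3 = -45 + -13*3 = -84
The first 4 terms are: [-45, -58, -71, -84]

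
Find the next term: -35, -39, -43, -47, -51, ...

Differences: -39 - -35 = -4
This is an arithmetic sequence with common difference d = -4.
Next term = -51 + -4 = -55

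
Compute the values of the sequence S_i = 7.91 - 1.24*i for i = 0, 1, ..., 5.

This is an arithmetic sequence.
i=0: S_0 = 7.91 + -1.24*0 = 7.91
i=1: S_1 = 7.91 + -1.24*1 = 6.67
i=2: S_2 = 7.91 + -1.24*2 = 5.43
i=3: S_3 = 7.91 + -1.24*3 = 4.19
i=4: S_4 = 7.91 + -1.24*4 = 2.95
i=5: S_5 = 7.91 + -1.24*5 = 1.71
The first 6 terms are: [7.91, 6.67, 5.43, 4.19, 2.95, 1.71]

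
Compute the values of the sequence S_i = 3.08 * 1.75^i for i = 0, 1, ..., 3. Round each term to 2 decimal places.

This is a geometric sequence.
i=0: S_0 = 3.08 * 1.75^0 = 3.08
i=1: S_1 = 3.08 * 1.75^1 = 5.39
i=2: S_2 = 3.08 * 1.75^2 ≈ 9.43
i=3: S_3 = 3.08 * 1.75^3 ≈ 16.51
The first 4 terms are: [3.08, 5.39, 9.43, 16.51]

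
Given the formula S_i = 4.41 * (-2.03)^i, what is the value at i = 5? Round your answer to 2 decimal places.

S_5 = 4.41 * (-2.03)^5 ≈ 4.41 * -34.4731 ≈ -152.03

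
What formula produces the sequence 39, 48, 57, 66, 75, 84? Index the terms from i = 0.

Check differences: 48 - 39 = 9
57 - 48 = 9
Common difference d = 9.
First term a = 39.
Formula: S_i = 39 + 9*i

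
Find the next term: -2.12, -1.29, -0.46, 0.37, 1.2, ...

Differences: -1.29 - -2.12 = 0.83
This is an arithmetic sequence with common difference d = 0.83.
Next term = 1.2 + 0.83 = 2.03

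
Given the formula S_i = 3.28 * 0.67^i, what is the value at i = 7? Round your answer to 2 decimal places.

S_7 = 3.28 * 0.67^7 ≈ 3.28 * 0.0606 ≈ 0.2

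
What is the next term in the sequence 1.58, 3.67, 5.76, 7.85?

Differences: 3.67 - 1.58 = 2.09
This is an arithmetic sequence with common difference d = 2.09.
Next term = 7.85 + 2.09 = 9.94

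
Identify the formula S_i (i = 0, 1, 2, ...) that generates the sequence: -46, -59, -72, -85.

Check differences: -59 - -46 = -13
-72 - -59 = -13
Common difference d = -13.
First term a = -46.
Formula: S_i = -46 - 13*i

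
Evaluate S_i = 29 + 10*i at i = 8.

S_8 = 29 + 10*8 = 29 + 80 = 109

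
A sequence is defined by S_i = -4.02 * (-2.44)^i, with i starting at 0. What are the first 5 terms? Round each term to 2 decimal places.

This is a geometric sequence.
i=0: S_0 = -4.02 * (-2.44)^0 = -4.02
i=1: S_1 = -4.02 * (-2.44)^1 ≈ 9.81
i=2: S_2 = -4.02 * (-2.44)^2 ≈ -23.93
i=3: S_3 = -4.02 * (-2.44)^3 ≈ 58.4
i=4: S_4 = -4.02 * (-2.44)^4 ≈ -142.49
The first 5 terms are: [-4.02, 9.81, -23.93, 58.4, -142.49]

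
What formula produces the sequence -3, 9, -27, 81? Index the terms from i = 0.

Check ratios: 9 / -3 = -3.0
Common ratio r = -3.
First term a = -3.
Formula: S_i = -3 * (-3)^i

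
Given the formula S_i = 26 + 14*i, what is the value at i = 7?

S_7 = 26 + 14*7 = 26 + 98 = 124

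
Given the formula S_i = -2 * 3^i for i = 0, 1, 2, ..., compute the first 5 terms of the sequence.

This is a geometric sequence.
i=0: S_0 = -2 * 3^0 = -2
i=1: S_1 = -2 * 3^1 = -6
i=2: S_2 = -2 * 3^2 = -18
i=3: S_3 = -2 * 3^3 = -54
i=4: S_4 = -2 * 3^4 = -162
The first 5 terms are: [-2, -6, -18, -54, -162]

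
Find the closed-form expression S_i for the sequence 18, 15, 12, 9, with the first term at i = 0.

Check differences: 15 - 18 = -3
12 - 15 = -3
Common difference d = -3.
First term a = 18.
Formula: S_i = 18 - 3*i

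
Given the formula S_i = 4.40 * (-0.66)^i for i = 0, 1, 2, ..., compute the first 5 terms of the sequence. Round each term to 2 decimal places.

This is a geometric sequence.
i=0: S_0 = 4.4 * (-0.66)^0 = 4.4
i=1: S_1 = 4.4 * (-0.66)^1 ≈ -2.9
i=2: S_2 = 4.4 * (-0.66)^2 ≈ 1.92
i=3: S_3 = 4.4 * (-0.66)^3 ≈ -1.26
i=4: S_4 = 4.4 * (-0.66)^4 ≈ 0.83
The first 5 terms are: [4.4, -2.9, 1.92, -1.26, 0.83]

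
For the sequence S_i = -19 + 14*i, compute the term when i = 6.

S_6 = -19 + 14*6 = -19 + 84 = 65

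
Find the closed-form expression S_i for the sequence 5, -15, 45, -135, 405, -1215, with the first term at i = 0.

Check ratios: -15 / 5 = -3.0
Common ratio r = -3.
First term a = 5.
Formula: S_i = 5 * (-3)^i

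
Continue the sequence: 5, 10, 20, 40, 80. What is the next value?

Ratios: 10 / 5 = 2.0
This is a geometric sequence with common ratio r = 2.
Next term = 80 * 2 = 160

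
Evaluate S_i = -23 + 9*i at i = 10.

S_10 = -23 + 9*10 = -23 + 90 = 67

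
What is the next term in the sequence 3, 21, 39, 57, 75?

Differences: 21 - 3 = 18
This is an arithmetic sequence with common difference d = 18.
Next term = 75 + 18 = 93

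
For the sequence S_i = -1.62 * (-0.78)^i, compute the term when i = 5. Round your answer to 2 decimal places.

S_5 = -1.62 * (-0.78)^5 ≈ -1.62 * -0.2887 ≈ 0.47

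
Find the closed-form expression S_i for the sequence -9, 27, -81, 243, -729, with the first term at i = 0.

Check ratios: 27 / -9 = -3.0
Common ratio r = -3.
First term a = -9.
Formula: S_i = -9 * (-3)^i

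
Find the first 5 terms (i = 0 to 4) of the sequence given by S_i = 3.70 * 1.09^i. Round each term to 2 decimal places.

This is a geometric sequence.
i=0: S_0 = 3.7 * 1.09^0 = 3.7
i=1: S_1 = 3.7 * 1.09^1 ≈ 4.03
i=2: S_2 = 3.7 * 1.09^2 ≈ 4.4
i=3: S_3 = 3.7 * 1.09^3 ≈ 4.79
i=4: S_4 = 3.7 * 1.09^4 ≈ 5.22
The first 5 terms are: [3.7, 4.03, 4.4, 4.79, 5.22]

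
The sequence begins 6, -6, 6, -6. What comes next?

Ratios: -6 / 6 = -1.0
This is a geometric sequence with common ratio r = -1.
Next term = -6 * -1 = 6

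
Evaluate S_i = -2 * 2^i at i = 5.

S_5 = -2 * 2^5 = -2 * 32 = -64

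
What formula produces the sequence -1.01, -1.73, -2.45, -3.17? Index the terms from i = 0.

Check differences: -1.73 - -1.01 = -0.72
-2.45 - -1.73 = -0.72
Common difference d = -0.72.
First term a = -1.01.
Formula: S_i = -1.01 - 0.72*i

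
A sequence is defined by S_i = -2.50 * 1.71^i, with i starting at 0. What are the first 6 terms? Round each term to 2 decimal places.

This is a geometric sequence.
i=0: S_0 = -2.5 * 1.71^0 = -2.5
i=1: S_1 = -2.5 * 1.71^1 ≈ -4.28
i=2: S_2 = -2.5 * 1.71^2 ≈ -7.31
i=3: S_3 = -2.5 * 1.71^3 ≈ -12.5
i=4: S_4 = -2.5 * 1.71^4 ≈ -21.38
i=5: S_5 = -2.5 * 1.71^5 ≈ -36.55
The first 6 terms are: [-2.5, -4.28, -7.31, -12.5, -21.38, -36.55]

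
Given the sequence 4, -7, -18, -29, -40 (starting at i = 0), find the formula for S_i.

Check differences: -7 - 4 = -11
-18 - -7 = -11
Common difference d = -11.
First term a = 4.
Formula: S_i = 4 - 11*i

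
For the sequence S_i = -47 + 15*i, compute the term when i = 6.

S_6 = -47 + 15*6 = -47 + 90 = 43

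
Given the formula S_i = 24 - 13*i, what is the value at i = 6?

S_6 = 24 + -13*6 = 24 + -78 = -54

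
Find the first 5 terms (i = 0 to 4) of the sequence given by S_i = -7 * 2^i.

This is a geometric sequence.
i=0: S_0 = -7 * 2^0 = -7
i=1: S_1 = -7 * 2^1 = -14
i=2: S_2 = -7 * 2^2 = -28
i=3: S_3 = -7 * 2^3 = -56
i=4: S_4 = -7 * 2^4 = -112
The first 5 terms are: [-7, -14, -28, -56, -112]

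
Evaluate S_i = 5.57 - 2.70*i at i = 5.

S_5 = 5.57 + -2.7*5 = 5.57 + -13.5 = -7.93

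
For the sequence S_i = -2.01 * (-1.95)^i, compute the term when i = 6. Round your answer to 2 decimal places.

S_6 = -2.01 * (-1.95)^6 ≈ -2.01 * 54.9804 ≈ -110.51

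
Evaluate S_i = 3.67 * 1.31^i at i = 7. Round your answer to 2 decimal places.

S_7 = 3.67 * 1.31^7 ≈ 3.67 * 6.6206 ≈ 24.3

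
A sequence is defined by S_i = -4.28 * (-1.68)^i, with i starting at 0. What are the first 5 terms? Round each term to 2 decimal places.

This is a geometric sequence.
i=0: S_0 = -4.28 * (-1.68)^0 = -4.28
i=1: S_1 = -4.28 * (-1.68)^1 ≈ 7.19
i=2: S_2 = -4.28 * (-1.68)^2 ≈ -12.08
i=3: S_3 = -4.28 * (-1.68)^3 ≈ 20.29
i=4: S_4 = -4.28 * (-1.68)^4 ≈ -34.09
The first 5 terms are: [-4.28, 7.19, -12.08, 20.29, -34.09]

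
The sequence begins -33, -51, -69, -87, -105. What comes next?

Differences: -51 - -33 = -18
This is an arithmetic sequence with common difference d = -18.
Next term = -105 + -18 = -123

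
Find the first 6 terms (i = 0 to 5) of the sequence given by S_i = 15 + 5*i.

This is an arithmetic sequence.
i=0: S_0 = 15 + 5*0 = 15
i=1: S_1 = 15 + 5*1 = 20
i=2: S_2 = 15 + 5*2 = 25
i=3: S_3 = 15 + 5*3 = 30
i=4: S_4 = 15 + 5*4 = 35
i=5: S_5 = 15 + 5*5 = 40
The first 6 terms are: [15, 20, 25, 30, 35, 40]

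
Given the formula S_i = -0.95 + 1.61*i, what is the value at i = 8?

S_8 = -0.95 + 1.61*8 = -0.95 + 12.88 = 11.93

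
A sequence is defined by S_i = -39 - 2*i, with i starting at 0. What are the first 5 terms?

This is an arithmetic sequence.
i=0: S_0 = -39 + -2*0 = -39
i=1: S_1 = -39 + -2*1 = -41
i=2: S_2 = -39 + -2*2 = -43
i=3: S_3 = -39 + -2*3 = -45
i=4: S_4 = -39 + -2*4 = -47
The first 5 terms are: [-39, -41, -43, -45, -47]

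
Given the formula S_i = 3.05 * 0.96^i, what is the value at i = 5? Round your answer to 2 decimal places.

S_5 = 3.05 * 0.96^5 ≈ 3.05 * 0.8154 ≈ 2.49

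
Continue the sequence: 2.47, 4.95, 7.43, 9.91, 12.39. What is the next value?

Differences: 4.95 - 2.47 = 2.48
This is an arithmetic sequence with common difference d = 2.48.
Next term = 12.39 + 2.48 = 14.87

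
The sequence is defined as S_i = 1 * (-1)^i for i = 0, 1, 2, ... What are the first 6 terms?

This is a geometric sequence.
i=0: S_0 = 1 * (-1)^0 = 1
i=1: S_1 = 1 * (-1)^1 = -1
i=2: S_2 = 1 * (-1)^2 = 1
i=3: S_3 = 1 * (-1)^3 = -1
i=4: S_4 = 1 * (-1)^4 = 1
i=5: S_5 = 1 * (-1)^5 = -1
The first 6 terms are: [1, -1, 1, -1, 1, -1]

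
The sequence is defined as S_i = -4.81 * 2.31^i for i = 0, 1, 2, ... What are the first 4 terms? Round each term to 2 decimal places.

This is a geometric sequence.
i=0: S_0 = -4.81 * 2.31^0 = -4.81
i=1: S_1 = -4.81 * 2.31^1 ≈ -11.11
i=2: S_2 = -4.81 * 2.31^2 ≈ -25.67
i=3: S_3 = -4.81 * 2.31^3 ≈ -59.29
The first 4 terms are: [-4.81, -11.11, -25.67, -59.29]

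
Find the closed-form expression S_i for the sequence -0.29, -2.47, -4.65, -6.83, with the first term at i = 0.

Check differences: -2.47 - -0.29 = -2.18
-4.65 - -2.47 = -2.18
Common difference d = -2.18.
First term a = -0.29.
Formula: S_i = -0.29 - 2.18*i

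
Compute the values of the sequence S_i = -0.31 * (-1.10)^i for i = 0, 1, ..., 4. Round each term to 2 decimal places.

This is a geometric sequence.
i=0: S_0 = -0.31 * (-1.1)^0 = -0.31
i=1: S_1 = -0.31 * (-1.1)^1 ≈ 0.34
i=2: S_2 = -0.31 * (-1.1)^2 ≈ -0.38
i=3: S_3 = -0.31 * (-1.1)^3 ≈ 0.41
i=4: S_4 = -0.31 * (-1.1)^4 ≈ -0.45
The first 5 terms are: [-0.31, 0.34, -0.38, 0.41, -0.45]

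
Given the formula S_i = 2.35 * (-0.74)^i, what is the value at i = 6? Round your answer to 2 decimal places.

S_6 = 2.35 * (-0.74)^6 ≈ 2.35 * 0.1642 ≈ 0.39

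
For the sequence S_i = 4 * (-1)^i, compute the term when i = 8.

S_8 = 4 * (-1)^8 = 4 * 1 = 4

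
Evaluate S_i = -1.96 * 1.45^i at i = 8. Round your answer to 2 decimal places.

S_8 = -1.96 * 1.45^8 ≈ -1.96 * 19.5409 ≈ -38.3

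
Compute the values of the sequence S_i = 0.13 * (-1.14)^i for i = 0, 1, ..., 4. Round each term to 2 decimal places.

This is a geometric sequence.
i=0: S_0 = 0.13 * (-1.14)^0 = 0.13
i=1: S_1 = 0.13 * (-1.14)^1 ≈ -0.15
i=2: S_2 = 0.13 * (-1.14)^2 ≈ 0.17
i=3: S_3 = 0.13 * (-1.14)^3 ≈ -0.19
i=4: S_4 = 0.13 * (-1.14)^4 ≈ 0.22
The first 5 terms are: [0.13, -0.15, 0.17, -0.19, 0.22]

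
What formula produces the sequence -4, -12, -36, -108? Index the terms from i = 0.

Check ratios: -12 / -4 = 3.0
Common ratio r = 3.
First term a = -4.
Formula: S_i = -4 * 3^i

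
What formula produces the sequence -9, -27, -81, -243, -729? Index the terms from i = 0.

Check ratios: -27 / -9 = 3.0
Common ratio r = 3.
First term a = -9.
Formula: S_i = -9 * 3^i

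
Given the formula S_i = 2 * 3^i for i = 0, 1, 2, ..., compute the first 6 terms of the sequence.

This is a geometric sequence.
i=0: S_0 = 2 * 3^0 = 2
i=1: S_1 = 2 * 3^1 = 6
i=2: S_2 = 2 * 3^2 = 18
i=3: S_3 = 2 * 3^3 = 54
i=4: S_4 = 2 * 3^4 = 162
i=5: S_5 = 2 * 3^5 = 486
The first 6 terms are: [2, 6, 18, 54, 162, 486]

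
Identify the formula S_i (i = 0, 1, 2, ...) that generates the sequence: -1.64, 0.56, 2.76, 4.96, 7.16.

Check differences: 0.56 - -1.64 = 2.2
2.76 - 0.56 = 2.2
Common difference d = 2.2.
First term a = -1.64.
Formula: S_i = -1.64 + 2.20*i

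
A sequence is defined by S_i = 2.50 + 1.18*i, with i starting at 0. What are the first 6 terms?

This is an arithmetic sequence.
i=0: S_0 = 2.5 + 1.18*0 = 2.5
i=1: S_1 = 2.5 + 1.18*1 = 3.68
i=2: S_2 = 2.5 + 1.18*2 = 4.86
i=3: S_3 = 2.5 + 1.18*3 = 6.04
i=4: S_4 = 2.5 + 1.18*4 = 7.22
i=5: S_5 = 2.5 + 1.18*5 = 8.4
The first 6 terms are: [2.5, 3.68, 4.86, 6.04, 7.22, 8.4]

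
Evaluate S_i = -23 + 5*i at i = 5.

S_5 = -23 + 5*5 = -23 + 25 = 2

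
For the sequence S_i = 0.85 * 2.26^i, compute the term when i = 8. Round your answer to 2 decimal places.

S_8 = 0.85 * 2.26^8 ≈ 0.85 * 680.5617 ≈ 578.48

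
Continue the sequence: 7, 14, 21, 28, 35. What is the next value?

Differences: 14 - 7 = 7
This is an arithmetic sequence with common difference d = 7.
Next term = 35 + 7 = 42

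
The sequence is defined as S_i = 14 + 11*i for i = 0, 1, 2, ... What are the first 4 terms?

This is an arithmetic sequence.
i=0: S_0 = 14 + 11*0 = 14
i=1: S_1 = 14 + 11*1 = 25
i=2: S_2 = 14 + 11*2 = 36
i=3: S_3 = 14 + 11*3 = 47
The first 4 terms are: [14, 25, 36, 47]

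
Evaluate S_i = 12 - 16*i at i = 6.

S_6 = 12 + -16*6 = 12 + -96 = -84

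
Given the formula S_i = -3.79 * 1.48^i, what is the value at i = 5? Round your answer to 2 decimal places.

S_5 = -3.79 * 1.48^5 ≈ -3.79 * 7.1008 ≈ -26.91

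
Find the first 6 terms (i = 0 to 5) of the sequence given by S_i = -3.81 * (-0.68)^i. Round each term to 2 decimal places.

This is a geometric sequence.
i=0: S_0 = -3.81 * (-0.68)^0 = -3.81
i=1: S_1 = -3.81 * (-0.68)^1 ≈ 2.59
i=2: S_2 = -3.81 * (-0.68)^2 ≈ -1.76
i=3: S_3 = -3.81 * (-0.68)^3 ≈ 1.2
i=4: S_4 = -3.81 * (-0.68)^4 ≈ -0.81
i=5: S_5 = -3.81 * (-0.68)^5 ≈ 0.55
The first 6 terms are: [-3.81, 2.59, -1.76, 1.2, -0.81, 0.55]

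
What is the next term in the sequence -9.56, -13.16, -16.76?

Differences: -13.16 - -9.56 = -3.6
This is an arithmetic sequence with common difference d = -3.6.
Next term = -16.76 + -3.6 = -20.36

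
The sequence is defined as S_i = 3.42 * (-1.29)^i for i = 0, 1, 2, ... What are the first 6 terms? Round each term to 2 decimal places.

This is a geometric sequence.
i=0: S_0 = 3.42 * (-1.29)^0 = 3.42
i=1: S_1 = 3.42 * (-1.29)^1 ≈ -4.41
i=2: S_2 = 3.42 * (-1.29)^2 ≈ 5.69
i=3: S_3 = 3.42 * (-1.29)^3 ≈ -7.34
i=4: S_4 = 3.42 * (-1.29)^4 ≈ 9.47
i=5: S_5 = 3.42 * (-1.29)^5 ≈ -12.22
The first 6 terms are: [3.42, -4.41, 5.69, -7.34, 9.47, -12.22]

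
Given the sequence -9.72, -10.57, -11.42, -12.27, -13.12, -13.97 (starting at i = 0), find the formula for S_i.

Check differences: -10.57 - -9.72 = -0.85
-11.42 - -10.57 = -0.85
Common difference d = -0.85.
First term a = -9.72.
Formula: S_i = -9.72 - 0.85*i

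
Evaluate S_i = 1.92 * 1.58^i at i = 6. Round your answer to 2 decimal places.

S_6 = 1.92 * 1.58^6 ≈ 1.92 * 15.5576 ≈ 29.87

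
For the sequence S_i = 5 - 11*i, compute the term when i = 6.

S_6 = 5 + -11*6 = 5 + -66 = -61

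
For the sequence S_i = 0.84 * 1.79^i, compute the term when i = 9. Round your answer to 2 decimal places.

S_9 = 0.84 * 1.79^9 ≈ 0.84 * 188.6589 ≈ 158.47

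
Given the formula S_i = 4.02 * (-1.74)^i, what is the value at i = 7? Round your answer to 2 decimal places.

S_7 = 4.02 * (-1.74)^7 ≈ 4.02 * -48.2886 ≈ -194.12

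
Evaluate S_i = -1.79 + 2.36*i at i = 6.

S_6 = -1.79 + 2.36*6 = -1.79 + 14.16 = 12.37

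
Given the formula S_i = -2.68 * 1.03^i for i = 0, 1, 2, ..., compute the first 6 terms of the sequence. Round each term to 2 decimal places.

This is a geometric sequence.
i=0: S_0 = -2.68 * 1.03^0 = -2.68
i=1: S_1 = -2.68 * 1.03^1 ≈ -2.76
i=2: S_2 = -2.68 * 1.03^2 ≈ -2.84
i=3: S_3 = -2.68 * 1.03^3 ≈ -2.93
i=4: S_4 = -2.68 * 1.03^4 ≈ -3.02
i=5: S_5 = -2.68 * 1.03^5 ≈ -3.11
The first 6 terms are: [-2.68, -2.76, -2.84, -2.93, -3.02, -3.11]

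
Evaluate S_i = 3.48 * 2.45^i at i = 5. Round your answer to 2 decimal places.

S_5 = 3.48 * 2.45^5 ≈ 3.48 * 88.2735 ≈ 307.19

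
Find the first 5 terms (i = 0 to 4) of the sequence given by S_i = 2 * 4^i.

This is a geometric sequence.
i=0: S_0 = 2 * 4^0 = 2
i=1: S_1 = 2 * 4^1 = 8
i=2: S_2 = 2 * 4^2 = 32
i=3: S_3 = 2 * 4^3 = 128
i=4: S_4 = 2 * 4^4 = 512
The first 5 terms are: [2, 8, 32, 128, 512]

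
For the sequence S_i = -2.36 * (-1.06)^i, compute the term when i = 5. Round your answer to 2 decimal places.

S_5 = -2.36 * (-1.06)^5 ≈ -2.36 * -1.3382 ≈ 3.16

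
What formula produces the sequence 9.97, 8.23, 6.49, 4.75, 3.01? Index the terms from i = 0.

Check differences: 8.23 - 9.97 = -1.74
6.49 - 8.23 = -1.74
Common difference d = -1.74.
First term a = 9.97.
Formula: S_i = 9.97 - 1.74*i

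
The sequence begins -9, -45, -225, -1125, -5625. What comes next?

Ratios: -45 / -9 = 5.0
This is a geometric sequence with common ratio r = 5.
Next term = -5625 * 5 = -28125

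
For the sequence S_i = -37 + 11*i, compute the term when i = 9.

S_9 = -37 + 11*9 = -37 + 99 = 62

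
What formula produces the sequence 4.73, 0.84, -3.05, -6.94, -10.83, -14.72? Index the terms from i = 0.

Check differences: 0.84 - 4.73 = -3.89
-3.05 - 0.84 = -3.89
Common difference d = -3.89.
First term a = 4.73.
Formula: S_i = 4.73 - 3.89*i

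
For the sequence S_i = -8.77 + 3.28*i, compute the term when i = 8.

S_8 = -8.77 + 3.28*8 = -8.77 + 26.24 = 17.47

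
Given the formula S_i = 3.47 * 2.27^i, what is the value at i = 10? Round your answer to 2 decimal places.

S_10 = 3.47 * 2.27^10 ≈ 3.47 * 3632.9429 ≈ 12606.31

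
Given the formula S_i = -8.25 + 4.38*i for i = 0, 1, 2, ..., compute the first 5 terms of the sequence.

This is an arithmetic sequence.
i=0: S_0 = -8.25 + 4.38*0 = -8.25
i=1: S_1 = -8.25 + 4.38*1 = -3.87
i=2: S_2 = -8.25 + 4.38*2 = 0.51
i=3: S_3 = -8.25 + 4.38*3 = 4.89
i=4: S_4 = -8.25 + 4.38*4 = 9.27
The first 5 terms are: [-8.25, -3.87, 0.51, 4.89, 9.27]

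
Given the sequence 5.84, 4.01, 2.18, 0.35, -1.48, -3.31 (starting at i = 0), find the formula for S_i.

Check differences: 4.01 - 5.84 = -1.83
2.18 - 4.01 = -1.83
Common difference d = -1.83.
First term a = 5.84.
Formula: S_i = 5.84 - 1.83*i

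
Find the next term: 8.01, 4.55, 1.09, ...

Differences: 4.55 - 8.01 = -3.46
This is an arithmetic sequence with common difference d = -3.46.
Next term = 1.09 + -3.46 = -2.37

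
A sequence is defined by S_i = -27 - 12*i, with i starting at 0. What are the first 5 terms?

This is an arithmetic sequence.
i=0: S_0 = -27 + -12*0 = -27
i=1: S_1 = -27 + -12*1 = -39
i=2: S_2 = -27 + -12*2 = -51
i=3: S_3 = -27 + -12*3 = -63
i=4: S_4 = -27 + -12*4 = -75
The first 5 terms are: [-27, -39, -51, -63, -75]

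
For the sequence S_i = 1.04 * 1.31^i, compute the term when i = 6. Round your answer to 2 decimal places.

S_6 = 1.04 * 1.31^6 ≈ 1.04 * 5.0539 ≈ 5.26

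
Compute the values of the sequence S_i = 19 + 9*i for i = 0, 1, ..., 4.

This is an arithmetic sequence.
i=0: S_0 = 19 + 9*0 = 19
i=1: S_1 = 19 + 9*1 = 28
i=2: S_2 = 19 + 9*2 = 37
i=3: S_3 = 19 + 9*3 = 46
i=4: S_4 = 19 + 9*4 = 55
The first 5 terms are: [19, 28, 37, 46, 55]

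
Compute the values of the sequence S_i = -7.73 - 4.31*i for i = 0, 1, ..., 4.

This is an arithmetic sequence.
i=0: S_0 = -7.73 + -4.31*0 = -7.73
i=1: S_1 = -7.73 + -4.31*1 = -12.04
i=2: S_2 = -7.73 + -4.31*2 = -16.35
i=3: S_3 = -7.73 + -4.31*3 = -20.66
i=4: S_4 = -7.73 + -4.31*4 = -24.97
The first 5 terms are: [-7.73, -12.04, -16.35, -20.66, -24.97]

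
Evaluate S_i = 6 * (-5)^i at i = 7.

S_7 = 6 * (-5)^7 = 6 * -78125 = -468750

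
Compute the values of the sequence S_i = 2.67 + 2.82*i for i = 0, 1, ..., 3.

This is an arithmetic sequence.
i=0: S_0 = 2.67 + 2.82*0 = 2.67
i=1: S_1 = 2.67 + 2.82*1 = 5.49
i=2: S_2 = 2.67 + 2.82*2 = 8.31
i=3: S_3 = 2.67 + 2.82*3 = 11.13
The first 4 terms are: [2.67, 5.49, 8.31, 11.13]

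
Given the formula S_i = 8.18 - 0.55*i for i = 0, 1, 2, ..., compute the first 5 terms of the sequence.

This is an arithmetic sequence.
i=0: S_0 = 8.18 + -0.55*0 = 8.18
i=1: S_1 = 8.18 + -0.55*1 = 7.63
i=2: S_2 = 8.18 + -0.55*2 = 7.08
i=3: S_3 = 8.18 + -0.55*3 = 6.53
i=4: S_4 = 8.18 + -0.55*4 = 5.98
The first 5 terms are: [8.18, 7.63, 7.08, 6.53, 5.98]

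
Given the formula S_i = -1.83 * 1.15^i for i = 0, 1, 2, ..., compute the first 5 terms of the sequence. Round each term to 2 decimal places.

This is a geometric sequence.
i=0: S_0 = -1.83 * 1.15^0 = -1.83
i=1: S_1 = -1.83 * 1.15^1 ≈ -2.1
i=2: S_2 = -1.83 * 1.15^2 ≈ -2.42
i=3: S_3 = -1.83 * 1.15^3 ≈ -2.78
i=4: S_4 = -1.83 * 1.15^4 ≈ -3.2
The first 5 terms are: [-1.83, -2.1, -2.42, -2.78, -3.2]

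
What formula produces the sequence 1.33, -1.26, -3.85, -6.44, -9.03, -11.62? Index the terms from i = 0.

Check differences: -1.26 - 1.33 = -2.59
-3.85 - -1.26 = -2.59
Common difference d = -2.59.
First term a = 1.33.
Formula: S_i = 1.33 - 2.59*i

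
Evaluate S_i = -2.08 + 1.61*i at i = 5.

S_5 = -2.08 + 1.61*5 = -2.08 + 8.05 = 5.97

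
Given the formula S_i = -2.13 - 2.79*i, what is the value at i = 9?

S_9 = -2.13 + -2.79*9 = -2.13 + -25.11 = -27.24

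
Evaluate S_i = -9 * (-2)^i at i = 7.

S_7 = -9 * (-2)^7 = -9 * -128 = 1152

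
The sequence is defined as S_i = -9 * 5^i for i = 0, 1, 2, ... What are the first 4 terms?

This is a geometric sequence.
i=0: S_0 = -9 * 5^0 = -9
i=1: S_1 = -9 * 5^1 = -45
i=2: S_2 = -9 * 5^2 = -225
i=3: S_3 = -9 * 5^3 = -1125
The first 4 terms are: [-9, -45, -225, -1125]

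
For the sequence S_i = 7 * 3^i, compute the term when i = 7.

S_7 = 7 * 3^7 = 7 * 2187 = 15309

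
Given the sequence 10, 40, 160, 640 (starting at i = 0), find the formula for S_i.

Check ratios: 40 / 10 = 4.0
Common ratio r = 4.
First term a = 10.
Formula: S_i = 10 * 4^i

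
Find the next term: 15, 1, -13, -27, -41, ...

Differences: 1 - 15 = -14
This is an arithmetic sequence with common difference d = -14.
Next term = -41 + -14 = -55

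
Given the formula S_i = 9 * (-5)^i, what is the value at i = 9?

S_9 = 9 * (-5)^9 = 9 * -1953125 = -17578125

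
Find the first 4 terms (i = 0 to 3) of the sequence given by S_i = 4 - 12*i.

This is an arithmetic sequence.
i=0: S_0 = 4 + -12*0 = 4
i=1: S_1 = 4 + -12*1 = -8
i=2: S_2 = 4 + -12*2 = -20
i=3: S_3 = 4 + -12*3 = -32
The first 4 terms are: [4, -8, -20, -32]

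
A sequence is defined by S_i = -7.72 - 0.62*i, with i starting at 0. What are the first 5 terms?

This is an arithmetic sequence.
i=0: S_0 = -7.72 + -0.62*0 = -7.72
i=1: S_1 = -7.72 + -0.62*1 = -8.34
i=2: S_2 = -7.72 + -0.62*2 = -8.96
i=3: S_3 = -7.72 + -0.62*3 = -9.58
i=4: S_4 = -7.72 + -0.62*4 = -10.2
The first 5 terms are: [-7.72, -8.34, -8.96, -9.58, -10.2]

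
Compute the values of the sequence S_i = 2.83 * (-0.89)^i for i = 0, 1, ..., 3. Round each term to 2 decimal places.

This is a geometric sequence.
i=0: S_0 = 2.83 * (-0.89)^0 = 2.83
i=1: S_1 = 2.83 * (-0.89)^1 ≈ -2.52
i=2: S_2 = 2.83 * (-0.89)^2 ≈ 2.24
i=3: S_3 = 2.83 * (-0.89)^3 ≈ -2.0
The first 4 terms are: [2.83, -2.52, 2.24, -2.0]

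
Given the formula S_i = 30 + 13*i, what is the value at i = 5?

S_5 = 30 + 13*5 = 30 + 65 = 95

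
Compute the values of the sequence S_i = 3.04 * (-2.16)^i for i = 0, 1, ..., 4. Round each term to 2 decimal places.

This is a geometric sequence.
i=0: S_0 = 3.04 * (-2.16)^0 = 3.04
i=1: S_1 = 3.04 * (-2.16)^1 ≈ -6.57
i=2: S_2 = 3.04 * (-2.16)^2 ≈ 14.18
i=3: S_3 = 3.04 * (-2.16)^3 ≈ -30.64
i=4: S_4 = 3.04 * (-2.16)^4 ≈ 66.17
The first 5 terms are: [3.04, -6.57, 14.18, -30.64, 66.17]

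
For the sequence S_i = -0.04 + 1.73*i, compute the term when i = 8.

S_8 = -0.04 + 1.73*8 = -0.04 + 13.84 = 13.8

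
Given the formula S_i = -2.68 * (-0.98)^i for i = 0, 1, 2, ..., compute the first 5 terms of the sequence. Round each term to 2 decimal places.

This is a geometric sequence.
i=0: S_0 = -2.68 * (-0.98)^0 = -2.68
i=1: S_1 = -2.68 * (-0.98)^1 ≈ 2.63
i=2: S_2 = -2.68 * (-0.98)^2 ≈ -2.57
i=3: S_3 = -2.68 * (-0.98)^3 ≈ 2.52
i=4: S_4 = -2.68 * (-0.98)^4 ≈ -2.47
The first 5 terms are: [-2.68, 2.63, -2.57, 2.52, -2.47]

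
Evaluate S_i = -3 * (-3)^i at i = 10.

S_10 = -3 * (-3)^10 = -3 * 59049 = -177147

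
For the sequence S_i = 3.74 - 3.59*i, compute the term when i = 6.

S_6 = 3.74 + -3.59*6 = 3.74 + -21.54 = -17.8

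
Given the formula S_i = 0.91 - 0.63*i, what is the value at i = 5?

S_5 = 0.91 + -0.63*5 = 0.91 + -3.15 = -2.24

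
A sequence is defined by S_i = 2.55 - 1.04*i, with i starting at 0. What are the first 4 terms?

This is an arithmetic sequence.
i=0: S_0 = 2.55 + -1.04*0 = 2.55
i=1: S_1 = 2.55 + -1.04*1 = 1.51
i=2: S_2 = 2.55 + -1.04*2 = 0.47
i=3: S_3 = 2.55 + -1.04*3 = -0.57
The first 4 terms are: [2.55, 1.51, 0.47, -0.57]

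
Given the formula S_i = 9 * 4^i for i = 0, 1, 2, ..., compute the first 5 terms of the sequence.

This is a geometric sequence.
i=0: S_0 = 9 * 4^0 = 9
i=1: S_1 = 9 * 4^1 = 36
i=2: S_2 = 9 * 4^2 = 144
i=3: S_3 = 9 * 4^3 = 576
i=4: S_4 = 9 * 4^4 = 2304
The first 5 terms are: [9, 36, 144, 576, 2304]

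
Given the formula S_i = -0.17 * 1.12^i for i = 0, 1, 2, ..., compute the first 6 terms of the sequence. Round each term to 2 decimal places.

This is a geometric sequence.
i=0: S_0 = -0.17 * 1.12^0 = -0.17
i=1: S_1 = -0.17 * 1.12^1 ≈ -0.19
i=2: S_2 = -0.17 * 1.12^2 ≈ -0.21
i=3: S_3 = -0.17 * 1.12^3 ≈ -0.24
i=4: S_4 = -0.17 * 1.12^4 ≈ -0.27
i=5: S_5 = -0.17 * 1.12^5 ≈ -0.3
The first 6 terms are: [-0.17, -0.19, -0.21, -0.24, -0.27, -0.3]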